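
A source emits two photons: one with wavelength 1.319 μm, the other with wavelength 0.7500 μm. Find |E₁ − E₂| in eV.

0.713 eV

Using E = hc/λ: E₁ = 1.5060 × 10^-19 J, E₂ = 2.6486 × 10^-19 J.
|ΔE| = |1.5060 × 10^-19 − 2.6486 × 10^-19| = 1.14 × 10^-19 J = 0.713 eV.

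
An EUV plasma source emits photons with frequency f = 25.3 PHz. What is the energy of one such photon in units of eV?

105 eV

Use h = 6.62607015·10^-34 J·s, 1 eV = 1.602176634·10^-19 J.
Convert to SI: f = 25.3 PHz = 2.53·10^16 Hz.
The photon relation is E = hf, giving E = 1.676·10^-17 J.
Converting to eV: E = 104.6 eV ≈ 105 eV.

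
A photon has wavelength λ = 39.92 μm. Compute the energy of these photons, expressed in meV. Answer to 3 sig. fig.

31.1 meV

Take h = 6.62607015 × 10^-34 J·s, c = 2.99792458 × 10^8 m/s, 1 eV = 1.602176634 × 10^-19 J.
First convert: λ = 39.92 μm = 3.992 × 10^-5 m.
The photon relation is E = hc/λ, giving E = 4.976 × 10^-21 J.
Converting to meV: E = 31.06 meV ≈ 31.1 meV.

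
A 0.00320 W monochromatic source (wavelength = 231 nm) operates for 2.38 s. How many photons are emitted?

8.86e15 photons

Total energy: E_total = P·t = 0.00320 × 2.38 = 0.007616 J.
Per-photon energy: E = 8.599e-19 J.
N = E_total / E_photon = 8.86e15.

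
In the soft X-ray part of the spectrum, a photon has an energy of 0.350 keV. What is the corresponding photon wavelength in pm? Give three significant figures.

3540 pm

Take h = 6.62607015 × 10^-34 J·s, c = 2.99792458 × 10^8 m/s, 1 eV = 1.602176634 × 10^-19 J.
Convert to SI: E = 0.350 keV = 5.6076 × 10^-17 J.
Apply λ = hc/E: λ = 3.542 × 10^-9 m.
Converting to pm: λ = 3542 pm ≈ 3540 pm.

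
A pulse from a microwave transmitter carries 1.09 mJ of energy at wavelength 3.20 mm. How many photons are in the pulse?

1.76e19 photons

Per-photon energy: E = 6.208e-23 J (from wavelength = 3.20 mm).
N = E_total / E_photon = 0.00109 J / 6.208e-23 J = 1.76e19.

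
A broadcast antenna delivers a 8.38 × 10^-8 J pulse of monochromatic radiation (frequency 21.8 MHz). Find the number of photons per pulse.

Per-photon energy: E = 1.444 × 10^-26 J (from frequency = 21.8 MHz).
N = E_total / E_photon = 8.38 × 10^-8 J / 1.444 × 10^-26 J = 5.80 × 10^18.

5.80 × 10^18 photons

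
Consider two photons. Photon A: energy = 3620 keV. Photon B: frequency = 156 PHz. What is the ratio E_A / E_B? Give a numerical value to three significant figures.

E_A = 5.800e-13 J (from energy = 3620 keV, via E given directly).
E_B = 1.034e-16 J (from frequency = 156 PHz, via E = hf).
Ratio = 5.800e-13 / 1.034e-16 = 5610.

5610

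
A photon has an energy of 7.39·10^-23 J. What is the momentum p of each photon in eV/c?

4.61·10^-4 eV/c

Use c = 2.99792458·10^8 m/s, 1 eV = 1.602176634·10^-19 J.
The photon relation is p = E/c, giving p = 2.465·10^-31 kg·m/s.
Converting to eV/c: p = 4.612·10^-4 eV/c ≈ 4.61·10^-4 eV/c.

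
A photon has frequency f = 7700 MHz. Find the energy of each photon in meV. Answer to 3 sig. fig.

Convert to SI: f = 7700 MHz = 7.7 × 10^9 Hz.
Apply E = hf: E = 5.102 × 10^-24 J.
Converting to meV: E = 0.03184 meV ≈ 0.0318 meV.

0.0318 meV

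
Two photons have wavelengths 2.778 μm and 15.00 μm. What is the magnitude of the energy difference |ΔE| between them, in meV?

Using E = hc/λ: E₁ = 7.1506e-20 J, E₂ = 1.3243e-20 J.
|ΔE| = |7.1506e-20 − 1.3243e-20| = 5.83e-20 J = 364 meV.

364 meV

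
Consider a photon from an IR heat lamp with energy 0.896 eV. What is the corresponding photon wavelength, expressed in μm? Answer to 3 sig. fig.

In SI units: E = 0.896 eV = 1.4356 × 10^-19 J.
Since λ = hc/E for a photon, λ = 1.384 × 10^-6 m.
Converting to μm: λ = 1.384 μm ≈ 1.38 μm.

1.38 μm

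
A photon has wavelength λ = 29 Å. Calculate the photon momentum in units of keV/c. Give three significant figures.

0.428 keV/c

(h = 6.62607015 × 10^-34 J·s, c = 2.99792458 × 10^8 m/s, 1 eV = 1.602176634 × 10^-19 J.)
First convert: λ = 29 Å = 2.9 × 10^-9 m.
Apply p = h/λ: p = 2.285 × 10^-25 kg·m/s.
Converting to keV/c: p = 0.4275 keV/c ≈ 0.428 keV/c.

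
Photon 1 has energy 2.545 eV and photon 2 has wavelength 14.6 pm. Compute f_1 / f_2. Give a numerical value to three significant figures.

f_1 = 6.154 × 10^14 Hz (from energy = 2.545 eV, via f = E/h).
f_2 = 2.053 × 10^19 Hz (from wavelength = 14.6 pm, via f = c/λ).
Ratio = 6.154 × 10^14 / 2.053 × 10^19 = 3.00 × 10^-5.

3.00 × 10^-5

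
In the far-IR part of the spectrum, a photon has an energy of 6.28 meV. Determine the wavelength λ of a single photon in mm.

0.197 mm

(h = 6.62607015e-34 J·s, c = 2.99792458e8 m/s, 1 eV = 1.602176634e-19 J.)
First convert: E = 6.28 meV = 1.0062e-21 J.
For a photon λ = hc/E, so λ = 1.974e-4 m.
Converting to mm: λ = 0.1974 mm ≈ 0.197 mm.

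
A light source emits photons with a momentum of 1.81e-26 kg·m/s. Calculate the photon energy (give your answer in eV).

33.9 eV

Use c = 2.99792458e8 m/s, 1 eV = 1.602176634e-19 J.
The photon relation is E = pc, giving E = 5.426e-18 J.
Converting to eV: E = 33.87 eV ≈ 33.9 eV.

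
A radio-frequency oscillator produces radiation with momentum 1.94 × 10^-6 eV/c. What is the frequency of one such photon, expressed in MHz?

Convert to SI: p = 1.94 × 10^-6 eV/c = 1.0368 × 10^-33 kg·m/s.
The photon relation is f = pc/h, giving f = 4.691 × 10^8 Hz.
Converting to MHz: f = 469.1 MHz ≈ 469 MHz.

469 MHz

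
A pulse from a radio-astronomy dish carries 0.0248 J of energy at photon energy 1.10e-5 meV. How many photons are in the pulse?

Per-photon energy: E = 1.762e-27 J (from energy = 1.10e-5 meV).
N = E_total / E_photon = 0.0248 J / 1.762e-27 J = 1.41e25.

1.41e25 photons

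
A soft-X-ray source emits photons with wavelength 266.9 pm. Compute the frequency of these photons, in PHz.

1120 PHz

Take c = 2.99792458e8 m/s.
Convert to SI: λ = 266.9 pm = 2.669e-10 m.
Apply f = c/λ: f = 1.123e18 Hz.
Converting to PHz: f = 1123 PHz ≈ 1120 PHz.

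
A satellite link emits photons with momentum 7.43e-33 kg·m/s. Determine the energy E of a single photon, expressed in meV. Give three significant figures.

0.0139 meV

Use c = 2.99792458e8 m/s, 1 eV = 1.602176634e-19 J.
Since E = pc for a photon, E = 2.227e-24 J.
Converting to meV: E = 0.01390 meV ≈ 0.0139 meV.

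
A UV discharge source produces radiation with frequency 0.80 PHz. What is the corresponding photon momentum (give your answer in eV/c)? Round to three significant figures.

In SI units: f = 0.80 PHz = 8.0e14 Hz.
For a photon p = hf/c, so p = 1.768e-27 kg·m/s.
Converting to eV/c: p = 3.309 eV/c ≈ 3.31 eV/c.

3.31 eV/c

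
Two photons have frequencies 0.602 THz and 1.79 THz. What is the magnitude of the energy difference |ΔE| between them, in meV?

4.91 meV

Using E = hf: E₁ = 3.989e-22 J, E₂ = 1.186e-21 J.
|ΔE| = |3.989e-22 − 1.186e-21| = 7.87e-22 J = 4.91 meV.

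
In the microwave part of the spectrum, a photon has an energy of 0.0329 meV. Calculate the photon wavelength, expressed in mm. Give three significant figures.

In SI units: E = 0.0329 meV = 5.2712e-24 J.
Apply λ = hc/E: λ = 0.03769 m.
Converting to mm: λ = 37.69 mm ≈ 37.7 mm.

37.7 mm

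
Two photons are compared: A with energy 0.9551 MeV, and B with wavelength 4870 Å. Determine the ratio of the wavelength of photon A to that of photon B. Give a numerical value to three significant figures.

2.67 × 10^-6

λ_A = 1.298 × 10^-12 m (from energy = 0.9551 MeV, via λ = hc/E).
λ_B = 4.870 × 10^-7 m (from wavelength = 4870 Å, via λ given directly).
Ratio = 1.298 × 10^-12 / 4.870 × 10^-7 = 2.67 × 10^-6.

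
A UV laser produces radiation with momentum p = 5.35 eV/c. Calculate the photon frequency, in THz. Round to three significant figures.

First convert: p = 5.35 eV/c = 2.8592 × 10^-27 kg·m/s.
For a photon f = pc/h, so f = 1.294 × 10^15 Hz.
Converting to THz: f = 1294 THz ≈ 1290 THz.

1290 THz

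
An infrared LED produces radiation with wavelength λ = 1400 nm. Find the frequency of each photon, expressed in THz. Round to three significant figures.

Use c = 2.99792458 × 10^8 m/s.
Convert to SI: λ = 1400 nm = 1.4 × 10^-6 m.
Apply f = c/λ: f = 2.141 × 10^14 Hz.
Converting to THz: f = 214.1 THz ≈ 214 THz.

214 THz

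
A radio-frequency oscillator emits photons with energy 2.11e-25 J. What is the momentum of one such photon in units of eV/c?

(c = 2.99792458e8 m/s, 1 eV = 1.602176634e-19 J.)
Apply p = E/c: p = 7.038e-34 kg·m/s.
Converting to eV/c: p = 1.317e-6 eV/c ≈ 1.32e-6 eV/c.

1.32e-6 eV/c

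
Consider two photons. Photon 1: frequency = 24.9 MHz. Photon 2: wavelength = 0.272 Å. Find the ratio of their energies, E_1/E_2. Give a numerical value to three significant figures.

E_1 = 1.650 × 10^-26 J (from frequency = 24.9 MHz, via E = hf).
E_2 = 7.303 × 10^-15 J (from wavelength = 0.272 Å, via E = hc/λ).
Ratio = 1.650 × 10^-26 / 7.303 × 10^-15 = 2.26 × 10^-12.

2.26 × 10^-12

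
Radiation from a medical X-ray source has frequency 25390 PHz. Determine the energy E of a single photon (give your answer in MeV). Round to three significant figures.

First convert: f = 25390 PHz = 2.539e19 Hz.
Apply E = hf: E = 1.682e-14 J.
Converting to MeV: E = 0.1050 MeV ≈ 0.105 MeV.

0.105 MeV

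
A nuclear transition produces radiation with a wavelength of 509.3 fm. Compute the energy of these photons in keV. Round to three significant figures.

Take h = 6.62607015 × 10^-34 J·s, c = 2.99792458 × 10^8 m/s, 1 eV = 1.602176634 × 10^-19 J.
Convert to SI: λ = 509.3 fm = 5.093 × 10^-13 m.
For a photon E = hc/λ, so E = 3.900 × 10^-13 J.
Converting to keV: E = 2434 keV ≈ 2430 keV.

2430 keV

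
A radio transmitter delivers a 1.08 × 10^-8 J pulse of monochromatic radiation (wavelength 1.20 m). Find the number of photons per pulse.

6.52 × 10^16 photons

Per-photon energy: E = 1.655 × 10^-25 J (from wavelength = 1.20 m).
N = E_total / E_photon = 1.08 × 10^-8 J / 1.655 × 10^-25 J = 6.52 × 10^16.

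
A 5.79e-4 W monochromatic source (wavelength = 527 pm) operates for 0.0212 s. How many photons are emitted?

Total energy: E_total = P·t = 5.79e-4 × 0.0212 = 1.227e-5 J.
Per-photon energy: E = 3.769e-16 J.
N = E_total / E_photon = 3.26e10.

3.26e10 photons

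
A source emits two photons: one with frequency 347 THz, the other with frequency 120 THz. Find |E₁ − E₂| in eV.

Using E = hf: E₁ = 2.299 × 10^-19 J, E₂ = 7.951 × 10^-20 J.
|ΔE| = |2.299 × 10^-19 − 7.951 × 10^-20| = 1.50 × 10^-19 J = 0.939 eV.

0.939 eV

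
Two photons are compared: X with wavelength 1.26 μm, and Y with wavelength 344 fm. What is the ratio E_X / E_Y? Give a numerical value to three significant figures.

E_X = 1.577 × 10^-19 J (from wavelength = 1.26 μm, via E = hc/λ).
E_Y = 5.775 × 10^-13 J (from wavelength = 344 fm, via E = hc/λ).
Ratio = 1.577 × 10^-19 / 5.775 × 10^-13 = 2.73 × 10^-7.

2.73 × 10^-7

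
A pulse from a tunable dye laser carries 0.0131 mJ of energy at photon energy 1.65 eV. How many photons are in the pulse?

4.96·10^13 photons

Per-photon energy: E = 2.644·10^-19 J (from energy = 1.65 eV).
N = E_total / E_photon = 1.31·10^-5 J / 2.644·10^-19 J = 4.96·10^13.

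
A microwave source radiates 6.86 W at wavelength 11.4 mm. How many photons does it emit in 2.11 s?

8.31 × 10^23 photons

Total energy: E_total = P·t = 6.86 × 2.11 = 14.47 J.
Per-photon energy: E = 1.742 × 10^-23 J.
N = E_total / E_photon = 8.31 × 10^23.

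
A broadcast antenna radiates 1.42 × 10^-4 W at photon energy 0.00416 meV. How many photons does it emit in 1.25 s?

2.66 × 10^20 photons

Total energy: E_total = P·t = 1.42 × 10^-4 × 1.25 = 1.775 × 10^-4 J.
Per-photon energy: E = 6.665 × 10^-25 J.
N = E_total / E_photon = 2.66 × 10^20.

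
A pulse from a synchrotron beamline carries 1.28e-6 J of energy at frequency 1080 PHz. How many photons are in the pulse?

1.79e9 photons

Per-photon energy: E = 7.156e-16 J (from frequency = 1080 PHz).
N = E_total / E_photon = 1.28e-6 J / 7.156e-16 J = 1.79e9.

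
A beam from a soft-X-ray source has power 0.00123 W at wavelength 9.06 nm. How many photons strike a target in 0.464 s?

Total energy: E_total = P·t = 0.00123 × 0.464 = 5.707·10^-4 J.
Per-photon energy: E = 2.193·10^-17 J.
N = E_total / E_photon = 2.60·10^13.

2.60·10^13 photons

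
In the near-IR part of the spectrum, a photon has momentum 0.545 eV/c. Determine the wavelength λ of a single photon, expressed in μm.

Use h = 6.62607015e-34 J·s, c = 2.99792458e8 m/s, 1 eV = 1.602176634e-19 J.
First convert: p = 0.545 eV/c = 2.9126e-28 kg·m/s.
Since λ = h/p for a photon, λ = 2.275e-6 m.
Converting to μm: λ = 2.275 μm ≈ 2.27 μm.

2.27 μm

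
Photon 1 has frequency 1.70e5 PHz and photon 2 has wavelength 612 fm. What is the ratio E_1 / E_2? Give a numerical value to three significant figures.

0.347

E_1 = 1.126e-13 J (from frequency = 1.70e5 PHz, via E = hf).
E_2 = 3.246e-13 J (from wavelength = 612 fm, via E = hc/λ).
Ratio = 1.126e-13 / 3.246e-13 = 0.347.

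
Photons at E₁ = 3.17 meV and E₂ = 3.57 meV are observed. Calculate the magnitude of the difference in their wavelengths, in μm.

43.8 μm

Using λ = hc/E: λ₁ = 3.911 × 10^-4 m, λ₂ = 3.473 × 10^-4 m.
|Δλ| = |3.911 × 10^-4 − 3.473 × 10^-4| = 4.38 × 10^-5 m = 43.8 μm.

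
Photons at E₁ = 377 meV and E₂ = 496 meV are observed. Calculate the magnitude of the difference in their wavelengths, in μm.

Using λ = hc/E: λ₁ = 3.289e-6 m, λ₂ = 2.500e-6 m.
|Δλ| = |3.289e-6 − 2.500e-6| = 7.89e-7 m = 0.789 μm.

0.789 μm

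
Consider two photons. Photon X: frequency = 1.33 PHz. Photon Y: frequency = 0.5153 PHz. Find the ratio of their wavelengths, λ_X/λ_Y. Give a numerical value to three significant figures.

λ_X = 2.254e-7 m (from frequency = 1.33 PHz, via λ = c/f).
λ_Y = 5.818e-7 m (from frequency = 0.5153 PHz, via λ = c/f).
Ratio = 2.254e-7 / 5.818e-7 = 0.387.

0.387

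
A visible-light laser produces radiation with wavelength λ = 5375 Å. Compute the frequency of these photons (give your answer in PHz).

Use c = 2.99792458e8 m/s.
First convert: λ = 5375 Å = 5.375e-7 m.
Apply f = c/λ: f = 5.578e14 Hz.
Converting to PHz: f = 0.5578 PHz ≈ 0.558 PHz.

0.558 PHz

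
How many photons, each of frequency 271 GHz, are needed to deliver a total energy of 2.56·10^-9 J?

1.43·10^13 photons

Per-photon energy: E = 1.796·10^-22 J (from frequency = 271 GHz).
N = E_total / E_photon = 2.56·10^-9 J / 1.796·10^-22 J = 1.43·10^13.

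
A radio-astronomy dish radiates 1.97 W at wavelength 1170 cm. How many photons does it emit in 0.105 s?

1.22e25 photons

Total energy: E_total = P·t = 1.97 × 0.105 = 0.2068 J.
Per-photon energy: E = 1.698e-26 J.
N = E_total / E_photon = 1.22e25.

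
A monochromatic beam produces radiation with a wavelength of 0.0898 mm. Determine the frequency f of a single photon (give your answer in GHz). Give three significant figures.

3340 GHz

(c = 2.99792458e8 m/s.)
Convert to SI: λ = 0.0898 mm = 8.98e-5 m.
For a photon f = c/λ, so f = 3.338e12 Hz.
Converting to GHz: f = 3338 GHz ≈ 3340 GHz.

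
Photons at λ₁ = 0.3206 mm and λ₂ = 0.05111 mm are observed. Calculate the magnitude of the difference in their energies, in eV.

Using E = hc/λ: E₁ = 6.1960 × 10^-22 J, E₂ = 3.8866 × 10^-21 J.
|ΔE| = |6.1960 × 10^-22 − 3.8866 × 10^-21| = 3.27 × 10^-21 J = 0.0204 eV.

0.0204 eV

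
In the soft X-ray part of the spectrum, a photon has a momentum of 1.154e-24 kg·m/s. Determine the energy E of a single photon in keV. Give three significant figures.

Use c = 2.99792458e8 m/s, 1 eV = 1.602176634e-19 J.
Apply E = pc: E = 3.460e-16 J.
Converting to keV: E = 2.159 keV ≈ 2.16 keV.

2.16 keV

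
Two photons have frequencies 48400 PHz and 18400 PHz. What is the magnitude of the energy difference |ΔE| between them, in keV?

Using E = hf: E₁ = 3.207 × 10^-14 J, E₂ = 1.219 × 10^-14 J.
|ΔE| = |3.207 × 10^-14 − 1.219 × 10^-14| = 1.99 × 10^-14 J = 124 keV.

124 keV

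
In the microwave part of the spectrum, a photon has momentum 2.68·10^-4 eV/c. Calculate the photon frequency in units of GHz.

64.8 GHz

First convert: p = 2.68·10^-4 eV/c = 1.4323·10^-31 kg·m/s.
Since f = pc/h for a photon, f = 6.480·10^10 Hz.
Converting to GHz: f = 64.80 GHz ≈ 64.8 GHz.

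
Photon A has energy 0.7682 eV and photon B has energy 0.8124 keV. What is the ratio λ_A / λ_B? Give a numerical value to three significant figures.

1060

λ_A = 1.614 × 10^-6 m (from energy = 0.7682 eV, via λ = hc/E).
λ_B = 1.526 × 10^-9 m (from energy = 0.8124 keV, via λ = hc/E).
Ratio = 1.614 × 10^-6 / 1.526 × 10^-9 = 1060.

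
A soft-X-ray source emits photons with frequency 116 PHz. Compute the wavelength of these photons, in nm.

Use c = 2.99792458e8 m/s.
In SI units: f = 116 PHz = 1.16e17 Hz.
Apply λ = c/f: λ = 2.584e-9 m.
Converting to nm: λ = 2.584 nm ≈ 2.58 nm.

2.58 nm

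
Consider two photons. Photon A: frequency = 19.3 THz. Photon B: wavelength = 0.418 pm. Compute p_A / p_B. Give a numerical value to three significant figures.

p_A = 4.266e-29 kg·m/s (from frequency = 19.3 THz, via p = hf/c).
p_B = 1.585e-21 kg·m/s (from wavelength = 0.418 pm, via p = h/λ).
Ratio = 4.266e-29 / 1.585e-21 = 2.69e-8.

2.69e-8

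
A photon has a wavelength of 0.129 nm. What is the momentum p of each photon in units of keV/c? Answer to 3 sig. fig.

9.61 keV/c

Take h = 6.62607015 × 10^-34 J·s, c = 2.99792458 × 10^8 m/s, 1 eV = 1.602176634 × 10^-19 J.
In SI units: λ = 0.129 nm = 1.29 × 10^-10 m.
The photon relation is p = h/λ, giving p = 5.136 × 10^-24 kg·m/s.
Converting to keV/c: p = 9.611 keV/c ≈ 9.61 keV/c.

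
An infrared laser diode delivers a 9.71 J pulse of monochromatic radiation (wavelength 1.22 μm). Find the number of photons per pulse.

5.96 × 10^19 photons

Per-photon energy: E = 1.628 × 10^-19 J (from wavelength = 1.22 μm).
N = E_total / E_photon = 9.71 J / 1.628 × 10^-19 J = 5.96 × 10^19.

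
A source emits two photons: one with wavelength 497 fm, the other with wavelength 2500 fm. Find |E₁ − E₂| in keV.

2000 keV

Using E = hc/λ: E₁ = 3.997·10^-13 J, E₂ = 7.946·10^-14 J.
|ΔE| = |3.997·10^-13 − 7.946·10^-14| = 3.20·10^-13 J = 2000 keV.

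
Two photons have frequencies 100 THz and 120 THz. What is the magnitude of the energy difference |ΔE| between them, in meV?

82.7 meV

Using E = hf: E₁ = 6.626e-20 J, E₂ = 7.951e-20 J.
|ΔE| = |6.626e-20 − 7.951e-20| = 1.33e-20 J = 82.7 meV.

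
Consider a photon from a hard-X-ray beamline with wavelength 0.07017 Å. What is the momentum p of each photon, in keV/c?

177 keV/c

Use h = 6.62607015·10^-34 J·s, c = 2.99792458·10^8 m/s, 1 eV = 1.602176634·10^-19 J.
In SI units: λ = 0.07017 Å = 7.017·10^-12 m.
Apply p = h/λ: p = 9.443·10^-23 kg·m/s.
Converting to keV/c: p = 176.7 keV/c ≈ 177 keV/c.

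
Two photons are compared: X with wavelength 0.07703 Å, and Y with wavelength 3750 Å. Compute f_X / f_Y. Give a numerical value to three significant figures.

f_X = 3.892 × 10^19 Hz (from wavelength = 0.07703 Å, via f = c/λ).
f_Y = 7.994 × 10^14 Hz (from wavelength = 3750 Å, via f = c/λ).
Ratio = 3.892 × 10^19 / 7.994 × 10^14 = 4.87 × 10^4.

4.87 × 10^4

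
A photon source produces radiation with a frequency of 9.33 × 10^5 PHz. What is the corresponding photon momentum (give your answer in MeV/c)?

3.86 MeV/c

Use h = 6.62607015 × 10^-34 J·s, c = 2.99792458 × 10^8 m/s, 1 eV = 1.602176634 × 10^-19 J.
Convert to SI: f = 9.33 × 10^5 PHz = 9.33 × 10^20 Hz.
The photon relation is p = hf/c, giving p = 2.062 × 10^-21 kg·m/s.
Converting to MeV/c: p = 3.859 MeV/c ≈ 3.86 MeV/c.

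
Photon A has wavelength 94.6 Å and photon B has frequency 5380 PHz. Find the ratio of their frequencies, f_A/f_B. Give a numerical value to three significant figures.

5.89e-3

f_A = 3.169e16 Hz (from wavelength = 94.6 Å, via f = c/λ).
f_B = 5.380e18 Hz (from frequency = 5380 PHz, via f given directly).
Ratio = 3.169e16 / 5.380e18 = 5.89e-3.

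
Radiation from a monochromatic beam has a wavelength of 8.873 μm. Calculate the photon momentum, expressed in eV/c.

Take h = 6.62607015e-34 J·s, c = 2.99792458e8 m/s, 1 eV = 1.602176634e-19 J.
Convert to SI: λ = 8.873 μm = 8.873e-6 m.
Apply p = h/λ: p = 7.468e-29 kg·m/s.
Converting to eV/c: p = 0.1397 eV/c ≈ 0.140 eV/c.

0.140 eV/c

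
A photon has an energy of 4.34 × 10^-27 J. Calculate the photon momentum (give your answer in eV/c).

(c = 2.99792458 × 10^8 m/s, 1 eV = 1.602176634 × 10^-19 J.)
Since p = E/c for a photon, p = 1.448 × 10^-35 kg·m/s.
Converting to eV/c: p = 2.709 × 10^-8 eV/c ≈ 2.71 × 10^-8 eV/c.

2.71 × 10^-8 eV/c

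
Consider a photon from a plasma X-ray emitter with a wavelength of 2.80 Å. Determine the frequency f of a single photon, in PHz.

Use c = 2.99792458e8 m/s.
First convert: λ = 2.80 Å = 2.80e-10 m.
For a photon f = c/λ, so f = 1.071e18 Hz.
Converting to PHz: f = 1071 PHz ≈ 1070 PHz.

1070 PHz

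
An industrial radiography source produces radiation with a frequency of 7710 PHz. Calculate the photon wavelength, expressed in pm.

In SI units: f = 7710 PHz = 7.71e18 Hz.
Since λ = c/f for a photon, λ = 3.888e-11 m.
Converting to pm: λ = 38.88 pm ≈ 38.9 pm.

38.9 pm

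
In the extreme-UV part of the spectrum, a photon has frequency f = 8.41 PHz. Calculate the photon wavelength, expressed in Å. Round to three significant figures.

356 Å

(c = 2.99792458 × 10^8 m/s.)
First convert: f = 8.41 PHz = 8.41 × 10^15 Hz.
The photon relation is λ = c/f, giving λ = 3.565 × 10^-8 m.
Converting to Å: λ = 356.5 Å ≈ 356 Å.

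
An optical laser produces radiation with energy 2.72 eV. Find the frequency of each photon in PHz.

In SI units: E = 2.72 eV = 4.3579 × 10^-19 J.
For a photon f = E/h, so f = 6.577 × 10^14 Hz.
Converting to PHz: f = 0.6577 PHz ≈ 0.658 PHz.

0.658 PHz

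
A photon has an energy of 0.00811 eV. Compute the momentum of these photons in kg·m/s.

(c = 2.99792458 × 10^8 m/s, 1 eV = 1.602176634 × 10^-19 J.)
Convert to SI: E = 0.00811 eV = 1.2994 × 10^-21 J.
The photon relation is p = E/c, giving p = 4.334 × 10^-30 kg·m/s.
So p ≈ 4.33 × 10^-30 kg·m/s.

4.33 × 10^-30 kg·m/s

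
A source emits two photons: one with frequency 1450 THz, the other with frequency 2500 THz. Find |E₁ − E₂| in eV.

4.34 eV

Using E = hf: E₁ = 9.608e-19 J, E₂ = 1.657e-18 J.
|ΔE| = |9.608e-19 − 1.657e-18| = 6.96e-19 J = 4.34 eV.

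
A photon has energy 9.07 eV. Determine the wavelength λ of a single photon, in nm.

137 nm

(h = 6.62607015e-34 J·s, c = 2.99792458e8 m/s, 1 eV = 1.602176634e-19 J.)
In SI units: E = 9.07 eV = 1.4532e-18 J.
For a photon λ = hc/E, so λ = 1.367e-7 m.
Converting to nm: λ = 136.7 nm ≈ 137 nm.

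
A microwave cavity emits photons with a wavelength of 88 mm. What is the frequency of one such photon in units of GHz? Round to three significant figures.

3.41 GHz

Convert to SI: λ = 88 mm = 0.088 m.
Apply f = c/λ: f = 3.407e9 Hz.
Converting to GHz: f = 3.407 GHz ≈ 3.41 GHz.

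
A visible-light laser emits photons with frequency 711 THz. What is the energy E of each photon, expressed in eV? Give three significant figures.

First convert: f = 711 THz = 7.11e14 Hz.
Apply E = hf: E = 4.711e-19 J.
Converting to eV: E = 2.940 eV ≈ 2.94 eV.

2.94 eV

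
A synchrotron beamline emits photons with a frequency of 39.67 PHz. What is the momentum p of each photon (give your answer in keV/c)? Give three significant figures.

Take h = 6.62607015e-34 J·s, c = 2.99792458e8 m/s, 1 eV = 1.602176634e-19 J.
Convert to SI: f = 39.67 PHz = 3.967e16 Hz.
Since p = hf/c for a photon, p = 8.768e-26 kg·m/s.
Converting to keV/c: p = 0.1641 keV/c ≈ 0.164 keV/c.

0.164 keV/c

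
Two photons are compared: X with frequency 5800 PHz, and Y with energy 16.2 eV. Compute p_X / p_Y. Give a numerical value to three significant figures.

1480

p_X = 1.282·10^-23 kg·m/s (from frequency = 5800 PHz, via p = hf/c).
p_Y = 8.658·10^-27 kg·m/s (from energy = 16.2 eV, via p = E/c).
Ratio = 1.282·10^-23 / 8.658·10^-27 = 1480.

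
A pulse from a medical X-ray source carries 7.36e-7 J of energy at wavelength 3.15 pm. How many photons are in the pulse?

1.17e7 photons

Per-photon energy: E = 6.306e-14 J (from wavelength = 3.15 pm).
N = E_total / E_photon = 7.36e-7 J / 6.306e-14 J = 1.17e7.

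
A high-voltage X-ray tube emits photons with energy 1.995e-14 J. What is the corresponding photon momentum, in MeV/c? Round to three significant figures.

For a photon p = E/c, so p = 6.655e-23 kg·m/s.
Converting to MeV/c: p = 0.1245 MeV/c ≈ 0.125 MeV/c.

0.125 MeV/c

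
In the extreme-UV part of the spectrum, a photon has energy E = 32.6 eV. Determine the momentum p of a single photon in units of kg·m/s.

Use c = 2.99792458·10^8 m/s, 1 eV = 1.602176634·10^-19 J.
In SI units: E = 32.6 eV = 5.2231·10^-18 J.
The photon relation is p = E/c, giving p = 1.742·10^-26 kg·m/s.
So p ≈ 1.74·10^-26 kg·m/s.

1.74·10^-26 kg·m/s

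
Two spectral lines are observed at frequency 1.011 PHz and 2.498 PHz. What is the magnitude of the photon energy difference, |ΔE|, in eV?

Using E = hf: E₁ = 6.6990e-19 J, E₂ = 1.6552e-18 J.
|ΔE| = |6.6990e-19 − 1.6552e-18| = 9.85e-19 J = 6.15 eV.

6.15 eV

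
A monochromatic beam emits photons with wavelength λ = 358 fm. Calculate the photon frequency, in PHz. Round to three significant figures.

8.37 × 10^5 PHz

Convert to SI: λ = 358 fm = 3.58 × 10^-13 m.
Apply f = c/λ: f = 8.374 × 10^20 Hz.
Converting to PHz: f = 837400 PHz ≈ 8.37 × 10^5 PHz.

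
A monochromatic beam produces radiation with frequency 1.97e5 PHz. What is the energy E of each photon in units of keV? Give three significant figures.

815 keV

Use h = 6.62607015e-34 J·s, 1 eV = 1.602176634e-19 J.
Convert to SI: f = 1.97e5 PHz = 1.97e20 Hz.
For a photon E = hf, so E = 1.305e-13 J.
Converting to keV: E = 814.7 keV ≈ 815 keV.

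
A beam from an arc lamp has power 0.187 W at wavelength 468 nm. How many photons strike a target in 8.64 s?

Total energy: E_total = P·t = 0.187 × 8.64 = 1.616 J.
Per-photon energy: E = 4.245e-19 J.
N = E_total / E_photon = 3.81e18.

3.81e18 photons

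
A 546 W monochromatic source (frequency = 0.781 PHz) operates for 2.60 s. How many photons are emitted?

Total energy: E_total = P·t = 546 × 2.60 = 1420 J.
Per-photon energy: E = 5.175e-19 J.
N = E_total / E_photon = 2.74e21.

2.74e21 photons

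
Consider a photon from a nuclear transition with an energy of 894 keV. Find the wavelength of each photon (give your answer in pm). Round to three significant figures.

1.39 pm

First convert: E = 894 keV = 1.4323e-13 J.
Since λ = hc/E for a photon, λ = 1.387e-12 m.
Converting to pm: λ = 1.387 pm ≈ 1.39 pm.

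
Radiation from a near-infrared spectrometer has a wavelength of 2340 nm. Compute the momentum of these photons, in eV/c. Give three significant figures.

0.530 eV/c

(h = 6.62607015·10^-34 J·s, c = 2.99792458·10^8 m/s, 1 eV = 1.602176634·10^-19 J.)
Convert to SI: λ = 2340 nm = 2.340·10^-6 m.
Apply p = h/λ: p = 2.832·10^-28 kg·m/s.
Converting to eV/c: p = 0.5298 eV/c ≈ 0.530 eV/c.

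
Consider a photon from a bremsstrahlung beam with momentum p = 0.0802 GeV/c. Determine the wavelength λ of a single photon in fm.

15.5 fm

(h = 6.62607015e-34 J·s, c = 2.99792458e8 m/s, 1 eV = 1.602176634e-19 J.)
First convert: p = 0.0802 GeV/c = 4.2861e-20 kg·m/s.
Since λ = h/p for a photon, λ = 1.546e-14 m.
Converting to fm: λ = 15.46 fm ≈ 15.5 fm.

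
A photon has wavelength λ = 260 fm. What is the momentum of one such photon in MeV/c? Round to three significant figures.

Use h = 6.62607015·10^-34 J·s, c = 2.99792458·10^8 m/s, 1 eV = 1.602176634·10^-19 J.
First convert: λ = 260 fm = 2.6·10^-13 m.
The photon relation is p = h/λ, giving p = 2.548·10^-21 kg·m/s.
Converting to MeV/c: p = 4.769 MeV/c ≈ 4.77 MeV/c.

4.77 MeV/c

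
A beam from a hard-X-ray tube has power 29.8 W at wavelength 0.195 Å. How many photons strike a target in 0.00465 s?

Total energy: E_total = P·t = 29.8 × 0.00465 = 0.1386 J.
Per-photon energy: E = 1.019·10^-14 J.
N = E_total / E_photon = 1.36·10^13.

1.36·10^13 photons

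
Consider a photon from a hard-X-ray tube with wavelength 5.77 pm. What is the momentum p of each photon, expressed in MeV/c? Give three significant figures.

In SI units: λ = 5.77 pm = 5.77 × 10^-12 m.
For a photon p = h/λ, so p = 1.148 × 10^-22 kg·m/s.
Converting to MeV/c: p = 0.2149 MeV/c ≈ 0.215 MeV/c.

0.215 MeV/c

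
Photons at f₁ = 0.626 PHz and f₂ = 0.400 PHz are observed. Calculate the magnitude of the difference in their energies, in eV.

Using E = hf: E₁ = 4.148e-19 J, E₂ = 2.650e-19 J.
|ΔE| = |4.148e-19 − 2.650e-19| = 1.50e-19 J = 0.935 eV.

0.935 eV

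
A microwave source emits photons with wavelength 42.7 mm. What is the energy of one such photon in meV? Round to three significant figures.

First convert: λ = 42.7 mm = 0.0427 m.
Since E = hc/λ for a photon, E = 4.652·10^-24 J.
Converting to meV: E = 0.02904 meV ≈ 0.0290 meV.

0.0290 meV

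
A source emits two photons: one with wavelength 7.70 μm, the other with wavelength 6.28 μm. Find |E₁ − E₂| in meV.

Using E = hc/λ: E₁ = 2.580e-20 J, E₂ = 3.163e-20 J.
|ΔE| = |2.580e-20 − 3.163e-20| = 5.83e-21 J = 36.4 meV.

36.4 meV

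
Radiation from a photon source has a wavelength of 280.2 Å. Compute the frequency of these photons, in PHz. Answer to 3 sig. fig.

Take c = 2.99792458e8 m/s.
Convert to SI: λ = 280.2 Å = 2.802e-8 m.
Apply f = c/λ: f = 1.070e16 Hz.
Converting to PHz: f = 10.70 PHz ≈ 10.7 PHz.

10.7 PHz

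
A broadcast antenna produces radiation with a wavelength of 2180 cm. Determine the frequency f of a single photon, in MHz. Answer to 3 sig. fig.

(c = 2.99792458e8 m/s.)
First convert: λ = 2180 cm = 21.8 m.
Since f = c/λ for a photon, f = 1.375e7 Hz.
Converting to MHz: f = 13.75 MHz ≈ 13.8 MHz.

13.8 MHz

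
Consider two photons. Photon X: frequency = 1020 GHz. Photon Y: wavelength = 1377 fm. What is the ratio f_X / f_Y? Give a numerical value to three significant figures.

f_X = 1.020e12 Hz (from frequency = 1020 GHz, via f given directly).
f_Y = 2.177e20 Hz (from wavelength = 1377 fm, via f = c/λ).
Ratio = 1.020e12 / 2.177e20 = 4.69e-9.

4.69e-9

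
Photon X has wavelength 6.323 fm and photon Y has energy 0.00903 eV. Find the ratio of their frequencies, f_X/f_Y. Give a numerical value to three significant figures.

f_X = 4.741·10^22 Hz (from wavelength = 6.323 fm, via f = c/λ).
f_Y = 2.183·10^12 Hz (from energy = 0.00903 eV, via f = E/h).
Ratio = 4.741·10^22 / 2.183·10^12 = 2.17·10^10.

2.17·10^10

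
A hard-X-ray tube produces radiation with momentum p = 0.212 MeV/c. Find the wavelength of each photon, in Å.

0.0585 Å

First convert: p = 0.212 MeV/c = 1.1330e-22 kg·m/s.
The photon relation is λ = h/p, giving λ = 5.848e-12 m.
Converting to Å: λ = 0.05848 Å ≈ 0.0585 Å.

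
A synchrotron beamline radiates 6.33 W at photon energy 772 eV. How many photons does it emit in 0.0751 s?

Total energy: E_total = P·t = 6.33 × 0.0751 = 0.4754 J.
Per-photon energy: E = 1.237 × 10^-16 J.
N = E_total / E_photon = 3.84 × 10^15.

3.84 × 10^15 photons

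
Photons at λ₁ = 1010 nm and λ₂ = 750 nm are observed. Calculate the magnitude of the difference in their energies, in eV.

Using E = hc/λ: E₁ = 1.967e-19 J, E₂ = 2.649e-19 J.
|ΔE| = |1.967e-19 − 2.649e-19| = 6.82e-20 J = 0.426 eV.

0.426 eV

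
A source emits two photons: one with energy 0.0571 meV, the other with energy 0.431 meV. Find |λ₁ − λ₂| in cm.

Using λ = hc/E: λ₁ = 0.02171 m, λ₂ = 0.002877 m.
|Δλ| = |0.02171 − 0.002877| = 0.0188 m = 1.88 cm.

1.88 cm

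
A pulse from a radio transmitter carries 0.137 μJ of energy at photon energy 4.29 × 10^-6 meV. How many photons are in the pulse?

1.99 × 10^20 photons

Per-photon energy: E = 6.873 × 10^-28 J (from energy = 4.29 × 10^-6 meV).
N = E_total / E_photon = 1.37 × 10^-7 J / 6.873 × 10^-28 J = 1.99 × 10^20.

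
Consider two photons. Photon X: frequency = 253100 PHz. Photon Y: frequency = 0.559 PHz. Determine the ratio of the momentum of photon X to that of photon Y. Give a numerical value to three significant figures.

4.53 × 10^5

p_X = 5.594 × 10^-22 kg·m/s (from frequency = 253100 PHz, via p = hf/c).
p_Y = 1.236 × 10^-27 kg·m/s (from frequency = 0.559 PHz, via p = hf/c).
Ratio = 5.594 × 10^-22 / 1.236 × 10^-27 = 4.53 × 10^5.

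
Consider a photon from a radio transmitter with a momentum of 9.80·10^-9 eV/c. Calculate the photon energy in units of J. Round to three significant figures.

1.57·10^-27 J

Use c = 2.99792458·10^8 m/s, 1 eV = 1.602176634·10^-19 J.
First convert: p = 9.80·10^-9 eV/c = 5.2374·10^-36 kg·m/s.
Since E = pc for a photon, E = 1.570·10^-27 J.
So E ≈ 1.57·10^-27 J.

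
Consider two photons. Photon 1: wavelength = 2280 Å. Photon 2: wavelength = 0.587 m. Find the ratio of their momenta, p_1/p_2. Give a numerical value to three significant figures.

2.57 × 10^6

p_1 = 2.906 × 10^-27 kg·m/s (from wavelength = 2280 Å, via p = h/λ).
p_2 = 1.129 × 10^-33 kg·m/s (from wavelength = 0.587 m, via p = h/λ).
Ratio = 2.906 × 10^-27 / 1.129 × 10^-33 = 2.57 × 10^6.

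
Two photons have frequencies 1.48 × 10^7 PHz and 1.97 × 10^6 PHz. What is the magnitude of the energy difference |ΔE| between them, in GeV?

0.0531 GeV

Using E = hf: E₁ = 9.807 × 10^-12 J, E₂ = 1.305 × 10^-12 J.
|ΔE| = |9.807 × 10^-12 − 1.305 × 10^-12| = 8.50 × 10^-12 J = 0.0531 GeV.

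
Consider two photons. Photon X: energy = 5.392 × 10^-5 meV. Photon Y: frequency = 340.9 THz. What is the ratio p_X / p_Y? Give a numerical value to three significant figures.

3.82 × 10^-8

p_X = 2.882 × 10^-35 kg·m/s (from energy = 5.392 × 10^-5 meV, via p = E/c).
p_Y = 7.535 × 10^-28 kg·m/s (from frequency = 340.9 THz, via p = hf/c).
Ratio = 2.882 × 10^-35 / 7.535 × 10^-28 = 3.82 × 10^-8.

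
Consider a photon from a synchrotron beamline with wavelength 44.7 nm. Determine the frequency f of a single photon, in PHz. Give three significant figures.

(c = 2.99792458 × 10^8 m/s.)
First convert: λ = 44.7 nm = 4.47 × 10^-8 m.
Since f = c/λ for a photon, f = 6.707 × 10^15 Hz.
Converting to PHz: f = 6.707 PHz ≈ 6.71 PHz.

6.71 PHz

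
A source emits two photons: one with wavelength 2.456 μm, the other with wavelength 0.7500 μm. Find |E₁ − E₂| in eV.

Using E = hc/λ: E₁ = 8.0881e-20 J, E₂ = 2.6486e-19 J.
|ΔE| = |8.0881e-20 − 2.6486e-19| = 1.84e-19 J = 1.15 eV.

1.15 eV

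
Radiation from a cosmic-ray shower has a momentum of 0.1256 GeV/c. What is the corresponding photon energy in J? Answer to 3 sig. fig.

Convert to SI: p = 0.1256 GeV/c = 6.7124 × 10^-20 kg·m/s.
The photon relation is E = pc, giving E = 2.012 × 10^-11 J.
So E ≈ 2.01 × 10^-11 J.

2.01 × 10^-11 J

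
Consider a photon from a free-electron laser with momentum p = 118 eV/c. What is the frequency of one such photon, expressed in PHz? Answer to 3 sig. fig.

First convert: p = 118 eV/c = 6.3063e-26 kg·m/s.
Since f = pc/h for a photon, f = 2.853e16 Hz.
Converting to PHz: f = 28.53 PHz ≈ 28.5 PHz.

28.5 PHz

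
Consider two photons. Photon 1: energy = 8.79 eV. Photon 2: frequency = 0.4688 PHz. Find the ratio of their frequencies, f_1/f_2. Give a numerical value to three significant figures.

f_1 = 2.125·10^15 Hz (from energy = 8.79 eV, via f = E/h).
f_2 = 4.688·10^14 Hz (from frequency = 0.4688 PHz, via f given directly).
Ratio = 2.125·10^15 / 4.688·10^14 = 4.53.

4.53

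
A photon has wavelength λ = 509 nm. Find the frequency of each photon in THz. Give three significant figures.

(c = 2.99792458e8 m/s.)
Convert to SI: λ = 509 nm = 5.09e-7 m.
The photon relation is f = c/λ, giving f = 5.890e14 Hz.
Converting to THz: f = 589.0 THz ≈ 589 THz.

589 THz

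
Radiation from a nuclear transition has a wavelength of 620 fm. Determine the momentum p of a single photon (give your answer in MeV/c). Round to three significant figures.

2.00 MeV/c

Use h = 6.62607015 × 10^-34 J·s, c = 2.99792458 × 10^8 m/s, 1 eV = 1.602176634 × 10^-19 J.
Convert to SI: λ = 620 fm = 6.2 × 10^-13 m.
Apply p = h/λ: p = 1.069 × 10^-21 kg·m/s.
Converting to MeV/c: p = 2.000 MeV/c ≈ 2.00 MeV/c.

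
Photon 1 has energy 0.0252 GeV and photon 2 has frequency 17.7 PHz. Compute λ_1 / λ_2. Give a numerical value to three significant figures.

λ_1 = 4.920 × 10^-14 m (from energy = 0.0252 GeV, via λ = hc/E).
λ_2 = 1.694 × 10^-8 m (from frequency = 17.7 PHz, via λ = c/f).
Ratio = 4.920 × 10^-14 / 1.694 × 10^-8 = 2.90 × 10^-6.

2.90 × 10^-6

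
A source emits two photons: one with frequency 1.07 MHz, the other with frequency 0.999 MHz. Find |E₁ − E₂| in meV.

2.94·10^-7 meV

Using E = hf: E₁ = 7.090·10^-28 J, E₂ = 6.619·10^-28 J.
|ΔE| = |7.090·10^-28 − 6.619·10^-28| = 4.70·10^-29 J = 2.94·10^-7 meV.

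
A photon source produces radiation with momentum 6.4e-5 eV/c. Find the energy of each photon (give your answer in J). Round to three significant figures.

First convert: p = 6.4e-5 eV/c = 3.4203e-32 kg·m/s.
For a photon E = pc, so E = 1.025e-23 J.
So E ≈ 1.03e-23 J.

1.03e-23 J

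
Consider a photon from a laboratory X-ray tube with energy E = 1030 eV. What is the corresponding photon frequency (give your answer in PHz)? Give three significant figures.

(h = 6.62607015 × 10^-34 J·s, 1 eV = 1.602176634 × 10^-19 J.)
In SI units: E = 1030 eV = 1.6502 × 10^-16 J.
The photon relation is f = E/h, giving f = 2.491 × 10^17 Hz.
Converting to PHz: f = 249.1 PHz ≈ 249 PHz.

249 PHz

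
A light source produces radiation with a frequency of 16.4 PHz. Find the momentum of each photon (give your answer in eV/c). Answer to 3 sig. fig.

67.8 eV/c

(h = 6.62607015·10^-34 J·s, c = 2.99792458·10^8 m/s, 1 eV = 1.602176634·10^-19 J.)
In SI units: f = 16.4 PHz = 1.64·10^16 Hz.
Apply p = hf/c: p = 3.625·10^-26 kg·m/s.
Converting to eV/c: p = 67.82 eV/c ≈ 67.8 eV/c.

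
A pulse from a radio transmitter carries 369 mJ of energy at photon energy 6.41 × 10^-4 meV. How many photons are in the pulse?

Per-photon energy: E = 1.027 × 10^-25 J (from energy = 6.41 × 10^-4 meV).
N = E_total / E_photon = 0.369 J / 1.027 × 10^-25 J = 3.59 × 10^24.

3.59 × 10^24 photons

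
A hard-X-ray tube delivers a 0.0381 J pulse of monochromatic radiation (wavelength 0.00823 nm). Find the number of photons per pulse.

Per-photon energy: E = 2.414 × 10^-14 J (from wavelength = 0.00823 nm).
N = E_total / E_photon = 0.0381 J / 2.414 × 10^-14 J = 1.58 × 10^12.

1.58 × 10^12 photons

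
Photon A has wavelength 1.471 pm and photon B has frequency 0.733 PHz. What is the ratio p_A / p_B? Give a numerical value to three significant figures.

p_A = 4.504 × 10^-22 kg·m/s (from wavelength = 1.471 pm, via p = h/λ).
p_B = 1.620 × 10^-27 kg·m/s (from frequency = 0.733 PHz, via p = hf/c).
Ratio = 4.504 × 10^-22 / 1.620 × 10^-27 = 2.78 × 10^5.

2.78 × 10^5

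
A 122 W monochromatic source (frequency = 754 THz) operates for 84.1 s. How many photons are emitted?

Total energy: E_total = P·t = 122 × 84.1 = 10260 J.
Per-photon energy: E = 4.996e-19 J.
N = E_total / E_photon = 2.05e22.

2.05e22 photons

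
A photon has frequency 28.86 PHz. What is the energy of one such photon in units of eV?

(h = 6.62607015e-34 J·s, 1 eV = 1.602176634e-19 J.)
Convert to SI: f = 28.86 PHz = 2.886e16 Hz.
For a photon E = hf, so E = 1.912e-17 J.
Converting to eV: E = 119.4 eV ≈ 119 eV.

119 eV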